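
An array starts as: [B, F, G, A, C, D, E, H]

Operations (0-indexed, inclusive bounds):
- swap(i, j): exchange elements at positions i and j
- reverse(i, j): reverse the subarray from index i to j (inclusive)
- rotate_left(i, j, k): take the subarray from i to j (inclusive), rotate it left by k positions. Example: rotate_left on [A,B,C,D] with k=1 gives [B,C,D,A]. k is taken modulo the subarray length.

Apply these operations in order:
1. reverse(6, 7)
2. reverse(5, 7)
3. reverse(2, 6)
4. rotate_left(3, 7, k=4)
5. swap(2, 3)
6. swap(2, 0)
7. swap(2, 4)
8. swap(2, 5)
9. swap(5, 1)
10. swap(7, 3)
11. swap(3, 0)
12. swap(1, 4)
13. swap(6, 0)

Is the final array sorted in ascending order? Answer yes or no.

Answer: yes

Derivation:
After 1 (reverse(6, 7)): [B, F, G, A, C, D, H, E]
After 2 (reverse(5, 7)): [B, F, G, A, C, E, H, D]
After 3 (reverse(2, 6)): [B, F, H, E, C, A, G, D]
After 4 (rotate_left(3, 7, k=4)): [B, F, H, D, E, C, A, G]
After 5 (swap(2, 3)): [B, F, D, H, E, C, A, G]
After 6 (swap(2, 0)): [D, F, B, H, E, C, A, G]
After 7 (swap(2, 4)): [D, F, E, H, B, C, A, G]
After 8 (swap(2, 5)): [D, F, C, H, B, E, A, G]
After 9 (swap(5, 1)): [D, E, C, H, B, F, A, G]
After 10 (swap(7, 3)): [D, E, C, G, B, F, A, H]
After 11 (swap(3, 0)): [G, E, C, D, B, F, A, H]
After 12 (swap(1, 4)): [G, B, C, D, E, F, A, H]
After 13 (swap(6, 0)): [A, B, C, D, E, F, G, H]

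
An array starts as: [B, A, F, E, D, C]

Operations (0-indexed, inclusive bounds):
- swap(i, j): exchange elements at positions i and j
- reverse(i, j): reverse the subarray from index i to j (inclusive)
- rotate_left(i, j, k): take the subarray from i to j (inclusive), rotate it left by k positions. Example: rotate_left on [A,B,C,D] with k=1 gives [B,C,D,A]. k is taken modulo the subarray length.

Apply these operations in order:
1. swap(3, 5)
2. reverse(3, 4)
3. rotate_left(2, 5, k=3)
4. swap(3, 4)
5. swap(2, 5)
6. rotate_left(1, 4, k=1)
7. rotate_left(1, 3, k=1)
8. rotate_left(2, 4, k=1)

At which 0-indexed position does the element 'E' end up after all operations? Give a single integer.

After 1 (swap(3, 5)): [B, A, F, C, D, E]
After 2 (reverse(3, 4)): [B, A, F, D, C, E]
After 3 (rotate_left(2, 5, k=3)): [B, A, E, F, D, C]
After 4 (swap(3, 4)): [B, A, E, D, F, C]
After 5 (swap(2, 5)): [B, A, C, D, F, E]
After 6 (rotate_left(1, 4, k=1)): [B, C, D, F, A, E]
After 7 (rotate_left(1, 3, k=1)): [B, D, F, C, A, E]
After 8 (rotate_left(2, 4, k=1)): [B, D, C, A, F, E]

Answer: 5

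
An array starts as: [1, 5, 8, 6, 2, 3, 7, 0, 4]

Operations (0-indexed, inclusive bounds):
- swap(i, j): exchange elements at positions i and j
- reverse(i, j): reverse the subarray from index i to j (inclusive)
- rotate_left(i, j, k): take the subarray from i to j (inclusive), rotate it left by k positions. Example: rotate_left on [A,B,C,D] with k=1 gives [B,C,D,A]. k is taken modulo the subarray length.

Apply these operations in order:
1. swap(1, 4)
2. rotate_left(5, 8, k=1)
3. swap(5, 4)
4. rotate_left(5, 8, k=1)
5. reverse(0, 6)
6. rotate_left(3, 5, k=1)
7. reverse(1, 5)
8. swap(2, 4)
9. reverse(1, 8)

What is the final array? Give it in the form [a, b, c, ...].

After 1 (swap(1, 4)): [1, 2, 8, 6, 5, 3, 7, 0, 4]
After 2 (rotate_left(5, 8, k=1)): [1, 2, 8, 6, 5, 7, 0, 4, 3]
After 3 (swap(5, 4)): [1, 2, 8, 6, 7, 5, 0, 4, 3]
After 4 (rotate_left(5, 8, k=1)): [1, 2, 8, 6, 7, 0, 4, 3, 5]
After 5 (reverse(0, 6)): [4, 0, 7, 6, 8, 2, 1, 3, 5]
After 6 (rotate_left(3, 5, k=1)): [4, 0, 7, 8, 2, 6, 1, 3, 5]
After 7 (reverse(1, 5)): [4, 6, 2, 8, 7, 0, 1, 3, 5]
After 8 (swap(2, 4)): [4, 6, 7, 8, 2, 0, 1, 3, 5]
After 9 (reverse(1, 8)): [4, 5, 3, 1, 0, 2, 8, 7, 6]

Answer: [4, 5, 3, 1, 0, 2, 8, 7, 6]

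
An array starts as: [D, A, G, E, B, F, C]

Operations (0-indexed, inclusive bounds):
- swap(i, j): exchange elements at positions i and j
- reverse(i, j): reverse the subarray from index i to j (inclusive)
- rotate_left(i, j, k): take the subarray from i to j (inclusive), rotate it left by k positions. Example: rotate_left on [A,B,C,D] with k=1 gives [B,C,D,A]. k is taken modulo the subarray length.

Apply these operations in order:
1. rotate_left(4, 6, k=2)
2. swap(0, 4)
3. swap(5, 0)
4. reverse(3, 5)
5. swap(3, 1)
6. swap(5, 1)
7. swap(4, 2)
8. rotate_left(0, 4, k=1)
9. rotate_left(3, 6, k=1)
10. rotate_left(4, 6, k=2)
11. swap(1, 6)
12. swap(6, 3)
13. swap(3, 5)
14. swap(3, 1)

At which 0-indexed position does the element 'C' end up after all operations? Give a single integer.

After 1 (rotate_left(4, 6, k=2)): [D, A, G, E, C, B, F]
After 2 (swap(0, 4)): [C, A, G, E, D, B, F]
After 3 (swap(5, 0)): [B, A, G, E, D, C, F]
After 4 (reverse(3, 5)): [B, A, G, C, D, E, F]
After 5 (swap(3, 1)): [B, C, G, A, D, E, F]
After 6 (swap(5, 1)): [B, E, G, A, D, C, F]
After 7 (swap(4, 2)): [B, E, D, A, G, C, F]
After 8 (rotate_left(0, 4, k=1)): [E, D, A, G, B, C, F]
After 9 (rotate_left(3, 6, k=1)): [E, D, A, B, C, F, G]
After 10 (rotate_left(4, 6, k=2)): [E, D, A, B, G, C, F]
After 11 (swap(1, 6)): [E, F, A, B, G, C, D]
After 12 (swap(6, 3)): [E, F, A, D, G, C, B]
After 13 (swap(3, 5)): [E, F, A, C, G, D, B]
After 14 (swap(3, 1)): [E, C, A, F, G, D, B]

Answer: 1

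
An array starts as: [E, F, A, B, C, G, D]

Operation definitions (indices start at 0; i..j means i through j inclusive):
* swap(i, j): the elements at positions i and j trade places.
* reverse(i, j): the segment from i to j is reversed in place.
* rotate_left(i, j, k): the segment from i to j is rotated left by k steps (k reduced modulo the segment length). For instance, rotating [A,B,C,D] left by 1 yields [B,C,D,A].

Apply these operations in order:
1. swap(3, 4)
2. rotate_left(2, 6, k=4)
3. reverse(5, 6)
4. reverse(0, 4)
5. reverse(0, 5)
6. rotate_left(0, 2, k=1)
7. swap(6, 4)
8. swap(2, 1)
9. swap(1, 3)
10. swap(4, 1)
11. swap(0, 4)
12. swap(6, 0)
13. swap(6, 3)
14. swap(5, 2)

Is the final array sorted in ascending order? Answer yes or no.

Answer: yes

Derivation:
After 1 (swap(3, 4)): [E, F, A, C, B, G, D]
After 2 (rotate_left(2, 6, k=4)): [E, F, D, A, C, B, G]
After 3 (reverse(5, 6)): [E, F, D, A, C, G, B]
After 4 (reverse(0, 4)): [C, A, D, F, E, G, B]
After 5 (reverse(0, 5)): [G, E, F, D, A, C, B]
After 6 (rotate_left(0, 2, k=1)): [E, F, G, D, A, C, B]
After 7 (swap(6, 4)): [E, F, G, D, B, C, A]
After 8 (swap(2, 1)): [E, G, F, D, B, C, A]
After 9 (swap(1, 3)): [E, D, F, G, B, C, A]
After 10 (swap(4, 1)): [E, B, F, G, D, C, A]
After 11 (swap(0, 4)): [D, B, F, G, E, C, A]
After 12 (swap(6, 0)): [A, B, F, G, E, C, D]
After 13 (swap(6, 3)): [A, B, F, D, E, C, G]
After 14 (swap(5, 2)): [A, B, C, D, E, F, G]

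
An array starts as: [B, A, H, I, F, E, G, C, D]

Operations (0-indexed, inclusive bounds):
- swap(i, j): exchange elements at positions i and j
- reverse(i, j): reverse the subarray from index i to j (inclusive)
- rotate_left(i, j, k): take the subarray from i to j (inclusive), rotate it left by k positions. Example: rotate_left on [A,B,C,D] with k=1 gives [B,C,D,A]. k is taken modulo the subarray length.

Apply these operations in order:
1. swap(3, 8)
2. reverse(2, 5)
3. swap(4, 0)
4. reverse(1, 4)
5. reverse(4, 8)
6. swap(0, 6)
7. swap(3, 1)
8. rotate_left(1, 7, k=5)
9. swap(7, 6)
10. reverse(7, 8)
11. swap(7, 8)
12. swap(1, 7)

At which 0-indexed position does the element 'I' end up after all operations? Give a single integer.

Answer: 1

Derivation:
After 1 (swap(3, 8)): [B, A, H, D, F, E, G, C, I]
After 2 (reverse(2, 5)): [B, A, E, F, D, H, G, C, I]
After 3 (swap(4, 0)): [D, A, E, F, B, H, G, C, I]
After 4 (reverse(1, 4)): [D, B, F, E, A, H, G, C, I]
After 5 (reverse(4, 8)): [D, B, F, E, I, C, G, H, A]
After 6 (swap(0, 6)): [G, B, F, E, I, C, D, H, A]
After 7 (swap(3, 1)): [G, E, F, B, I, C, D, H, A]
After 8 (rotate_left(1, 7, k=5)): [G, D, H, E, F, B, I, C, A]
After 9 (swap(7, 6)): [G, D, H, E, F, B, C, I, A]
After 10 (reverse(7, 8)): [G, D, H, E, F, B, C, A, I]
After 11 (swap(7, 8)): [G, D, H, E, F, B, C, I, A]
After 12 (swap(1, 7)): [G, I, H, E, F, B, C, D, A]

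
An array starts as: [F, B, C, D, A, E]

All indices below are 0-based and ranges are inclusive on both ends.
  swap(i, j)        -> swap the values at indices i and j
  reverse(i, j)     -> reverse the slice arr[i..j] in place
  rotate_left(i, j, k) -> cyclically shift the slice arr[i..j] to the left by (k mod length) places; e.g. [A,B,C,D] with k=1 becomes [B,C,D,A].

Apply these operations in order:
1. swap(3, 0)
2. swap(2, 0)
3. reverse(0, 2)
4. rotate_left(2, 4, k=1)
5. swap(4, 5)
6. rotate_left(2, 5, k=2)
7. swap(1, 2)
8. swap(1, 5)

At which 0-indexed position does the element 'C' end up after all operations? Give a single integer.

Answer: 3

Derivation:
After 1 (swap(3, 0)): [D, B, C, F, A, E]
After 2 (swap(2, 0)): [C, B, D, F, A, E]
After 3 (reverse(0, 2)): [D, B, C, F, A, E]
After 4 (rotate_left(2, 4, k=1)): [D, B, F, A, C, E]
After 5 (swap(4, 5)): [D, B, F, A, E, C]
After 6 (rotate_left(2, 5, k=2)): [D, B, E, C, F, A]
After 7 (swap(1, 2)): [D, E, B, C, F, A]
After 8 (swap(1, 5)): [D, A, B, C, F, E]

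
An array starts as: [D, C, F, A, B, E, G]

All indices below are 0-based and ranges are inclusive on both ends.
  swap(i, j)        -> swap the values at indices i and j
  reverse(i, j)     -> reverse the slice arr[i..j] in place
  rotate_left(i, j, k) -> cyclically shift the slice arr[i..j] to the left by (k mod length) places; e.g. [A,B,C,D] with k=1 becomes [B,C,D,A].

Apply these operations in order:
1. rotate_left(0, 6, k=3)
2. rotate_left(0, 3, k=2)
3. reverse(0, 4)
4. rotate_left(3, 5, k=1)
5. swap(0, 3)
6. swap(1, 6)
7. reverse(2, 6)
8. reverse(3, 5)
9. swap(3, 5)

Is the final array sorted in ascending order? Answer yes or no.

Answer: no

Derivation:
After 1 (rotate_left(0, 6, k=3)): [A, B, E, G, D, C, F]
After 2 (rotate_left(0, 3, k=2)): [E, G, A, B, D, C, F]
After 3 (reverse(0, 4)): [D, B, A, G, E, C, F]
After 4 (rotate_left(3, 5, k=1)): [D, B, A, E, C, G, F]
After 5 (swap(0, 3)): [E, B, A, D, C, G, F]
After 6 (swap(1, 6)): [E, F, A, D, C, G, B]
After 7 (reverse(2, 6)): [E, F, B, G, C, D, A]
After 8 (reverse(3, 5)): [E, F, B, D, C, G, A]
After 9 (swap(3, 5)): [E, F, B, G, C, D, A]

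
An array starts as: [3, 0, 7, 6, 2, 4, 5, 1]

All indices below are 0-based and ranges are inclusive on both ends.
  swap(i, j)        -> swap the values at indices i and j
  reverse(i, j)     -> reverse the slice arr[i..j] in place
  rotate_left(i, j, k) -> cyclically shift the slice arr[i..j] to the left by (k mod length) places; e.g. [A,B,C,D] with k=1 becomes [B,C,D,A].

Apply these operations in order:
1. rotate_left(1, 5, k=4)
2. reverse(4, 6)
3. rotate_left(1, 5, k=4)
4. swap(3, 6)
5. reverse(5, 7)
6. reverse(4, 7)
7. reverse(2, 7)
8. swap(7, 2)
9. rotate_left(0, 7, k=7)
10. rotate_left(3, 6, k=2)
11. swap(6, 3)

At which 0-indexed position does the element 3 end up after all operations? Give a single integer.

After 1 (rotate_left(1, 5, k=4)): [3, 4, 0, 7, 6, 2, 5, 1]
After 2 (reverse(4, 6)): [3, 4, 0, 7, 5, 2, 6, 1]
After 3 (rotate_left(1, 5, k=4)): [3, 2, 4, 0, 7, 5, 6, 1]
After 4 (swap(3, 6)): [3, 2, 4, 6, 7, 5, 0, 1]
After 5 (reverse(5, 7)): [3, 2, 4, 6, 7, 1, 0, 5]
After 6 (reverse(4, 7)): [3, 2, 4, 6, 5, 0, 1, 7]
After 7 (reverse(2, 7)): [3, 2, 7, 1, 0, 5, 6, 4]
After 8 (swap(7, 2)): [3, 2, 4, 1, 0, 5, 6, 7]
After 9 (rotate_left(0, 7, k=7)): [7, 3, 2, 4, 1, 0, 5, 6]
After 10 (rotate_left(3, 6, k=2)): [7, 3, 2, 0, 5, 4, 1, 6]
After 11 (swap(6, 3)): [7, 3, 2, 1, 5, 4, 0, 6]

Answer: 1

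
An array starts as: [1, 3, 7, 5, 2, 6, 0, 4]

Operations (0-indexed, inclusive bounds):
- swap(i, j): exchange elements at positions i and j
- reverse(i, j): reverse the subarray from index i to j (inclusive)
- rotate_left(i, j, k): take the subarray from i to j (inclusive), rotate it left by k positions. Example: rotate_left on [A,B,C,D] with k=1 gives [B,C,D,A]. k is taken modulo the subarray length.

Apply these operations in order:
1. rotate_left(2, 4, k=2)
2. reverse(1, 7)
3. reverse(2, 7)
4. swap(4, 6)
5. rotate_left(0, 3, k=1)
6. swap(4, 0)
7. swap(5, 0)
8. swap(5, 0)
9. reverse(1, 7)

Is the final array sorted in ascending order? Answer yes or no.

After 1 (rotate_left(2, 4, k=2)): [1, 3, 2, 7, 5, 6, 0, 4]
After 2 (reverse(1, 7)): [1, 4, 0, 6, 5, 7, 2, 3]
After 3 (reverse(2, 7)): [1, 4, 3, 2, 7, 5, 6, 0]
After 4 (swap(4, 6)): [1, 4, 3, 2, 6, 5, 7, 0]
After 5 (rotate_left(0, 3, k=1)): [4, 3, 2, 1, 6, 5, 7, 0]
After 6 (swap(4, 0)): [6, 3, 2, 1, 4, 5, 7, 0]
After 7 (swap(5, 0)): [5, 3, 2, 1, 4, 6, 7, 0]
After 8 (swap(5, 0)): [6, 3, 2, 1, 4, 5, 7, 0]
After 9 (reverse(1, 7)): [6, 0, 7, 5, 4, 1, 2, 3]

Answer: no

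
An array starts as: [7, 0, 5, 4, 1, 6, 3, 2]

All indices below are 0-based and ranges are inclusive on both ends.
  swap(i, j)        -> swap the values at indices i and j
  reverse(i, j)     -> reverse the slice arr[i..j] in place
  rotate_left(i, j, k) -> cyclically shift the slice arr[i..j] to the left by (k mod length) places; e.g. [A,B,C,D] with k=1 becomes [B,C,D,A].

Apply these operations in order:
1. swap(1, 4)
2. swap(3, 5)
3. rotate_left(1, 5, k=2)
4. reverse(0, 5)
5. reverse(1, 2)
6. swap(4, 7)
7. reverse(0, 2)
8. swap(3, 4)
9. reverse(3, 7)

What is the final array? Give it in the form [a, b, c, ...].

Answer: [1, 4, 5, 6, 3, 7, 0, 2]

Derivation:
After 1 (swap(1, 4)): [7, 1, 5, 4, 0, 6, 3, 2]
After 2 (swap(3, 5)): [7, 1, 5, 6, 0, 4, 3, 2]
After 3 (rotate_left(1, 5, k=2)): [7, 6, 0, 4, 1, 5, 3, 2]
After 4 (reverse(0, 5)): [5, 1, 4, 0, 6, 7, 3, 2]
After 5 (reverse(1, 2)): [5, 4, 1, 0, 6, 7, 3, 2]
After 6 (swap(4, 7)): [5, 4, 1, 0, 2, 7, 3, 6]
After 7 (reverse(0, 2)): [1, 4, 5, 0, 2, 7, 3, 6]
After 8 (swap(3, 4)): [1, 4, 5, 2, 0, 7, 3, 6]
After 9 (reverse(3, 7)): [1, 4, 5, 6, 3, 7, 0, 2]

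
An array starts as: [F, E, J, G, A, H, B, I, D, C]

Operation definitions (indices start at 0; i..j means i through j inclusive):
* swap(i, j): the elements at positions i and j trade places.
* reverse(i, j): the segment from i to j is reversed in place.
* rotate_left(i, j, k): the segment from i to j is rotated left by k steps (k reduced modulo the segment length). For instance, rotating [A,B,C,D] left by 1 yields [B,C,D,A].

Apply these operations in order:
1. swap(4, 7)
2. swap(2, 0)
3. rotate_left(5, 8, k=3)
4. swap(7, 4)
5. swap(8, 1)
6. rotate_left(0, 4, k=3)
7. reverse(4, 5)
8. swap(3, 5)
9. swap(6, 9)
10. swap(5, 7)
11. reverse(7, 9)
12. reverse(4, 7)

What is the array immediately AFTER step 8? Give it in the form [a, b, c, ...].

Answer: [G, B, J, F, D, A, H, I, E, C]

Derivation:
After 1 (swap(4, 7)): [F, E, J, G, I, H, B, A, D, C]
After 2 (swap(2, 0)): [J, E, F, G, I, H, B, A, D, C]
After 3 (rotate_left(5, 8, k=3)): [J, E, F, G, I, D, H, B, A, C]
After 4 (swap(7, 4)): [J, E, F, G, B, D, H, I, A, C]
After 5 (swap(8, 1)): [J, A, F, G, B, D, H, I, E, C]
After 6 (rotate_left(0, 4, k=3)): [G, B, J, A, F, D, H, I, E, C]
After 7 (reverse(4, 5)): [G, B, J, A, D, F, H, I, E, C]
After 8 (swap(3, 5)): [G, B, J, F, D, A, H, I, E, C]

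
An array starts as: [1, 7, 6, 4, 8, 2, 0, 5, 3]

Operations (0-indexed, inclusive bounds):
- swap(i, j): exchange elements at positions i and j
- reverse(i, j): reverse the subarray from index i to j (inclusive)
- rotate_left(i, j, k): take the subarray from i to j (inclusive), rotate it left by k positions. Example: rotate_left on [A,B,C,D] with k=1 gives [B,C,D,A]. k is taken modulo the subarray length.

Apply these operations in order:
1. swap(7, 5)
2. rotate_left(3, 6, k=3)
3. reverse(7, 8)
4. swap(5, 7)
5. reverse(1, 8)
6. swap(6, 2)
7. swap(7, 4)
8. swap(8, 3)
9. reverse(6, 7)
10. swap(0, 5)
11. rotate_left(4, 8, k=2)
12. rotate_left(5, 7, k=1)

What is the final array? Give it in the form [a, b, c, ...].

After 1 (swap(7, 5)): [1, 7, 6, 4, 8, 5, 0, 2, 3]
After 2 (rotate_left(3, 6, k=3)): [1, 7, 6, 0, 4, 8, 5, 2, 3]
After 3 (reverse(7, 8)): [1, 7, 6, 0, 4, 8, 5, 3, 2]
After 4 (swap(5, 7)): [1, 7, 6, 0, 4, 3, 5, 8, 2]
After 5 (reverse(1, 8)): [1, 2, 8, 5, 3, 4, 0, 6, 7]
After 6 (swap(6, 2)): [1, 2, 0, 5, 3, 4, 8, 6, 7]
After 7 (swap(7, 4)): [1, 2, 0, 5, 6, 4, 8, 3, 7]
After 8 (swap(8, 3)): [1, 2, 0, 7, 6, 4, 8, 3, 5]
After 9 (reverse(6, 7)): [1, 2, 0, 7, 6, 4, 3, 8, 5]
After 10 (swap(0, 5)): [4, 2, 0, 7, 6, 1, 3, 8, 5]
After 11 (rotate_left(4, 8, k=2)): [4, 2, 0, 7, 3, 8, 5, 6, 1]
After 12 (rotate_left(5, 7, k=1)): [4, 2, 0, 7, 3, 5, 6, 8, 1]

Answer: [4, 2, 0, 7, 3, 5, 6, 8, 1]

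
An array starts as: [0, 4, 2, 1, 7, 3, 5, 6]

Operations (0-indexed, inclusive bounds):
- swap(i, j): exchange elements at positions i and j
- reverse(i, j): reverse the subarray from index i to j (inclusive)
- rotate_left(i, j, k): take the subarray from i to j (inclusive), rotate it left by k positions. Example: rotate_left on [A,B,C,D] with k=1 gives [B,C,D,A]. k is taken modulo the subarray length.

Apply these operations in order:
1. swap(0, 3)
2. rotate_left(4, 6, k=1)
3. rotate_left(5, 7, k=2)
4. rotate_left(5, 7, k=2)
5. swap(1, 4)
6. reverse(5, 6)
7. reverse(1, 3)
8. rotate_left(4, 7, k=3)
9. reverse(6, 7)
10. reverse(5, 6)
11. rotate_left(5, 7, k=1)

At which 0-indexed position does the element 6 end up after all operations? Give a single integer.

After 1 (swap(0, 3)): [1, 4, 2, 0, 7, 3, 5, 6]
After 2 (rotate_left(4, 6, k=1)): [1, 4, 2, 0, 3, 5, 7, 6]
After 3 (rotate_left(5, 7, k=2)): [1, 4, 2, 0, 3, 6, 5, 7]
After 4 (rotate_left(5, 7, k=2)): [1, 4, 2, 0, 3, 7, 6, 5]
After 5 (swap(1, 4)): [1, 3, 2, 0, 4, 7, 6, 5]
After 6 (reverse(5, 6)): [1, 3, 2, 0, 4, 6, 7, 5]
After 7 (reverse(1, 3)): [1, 0, 2, 3, 4, 6, 7, 5]
After 8 (rotate_left(4, 7, k=3)): [1, 0, 2, 3, 5, 4, 6, 7]
After 9 (reverse(6, 7)): [1, 0, 2, 3, 5, 4, 7, 6]
After 10 (reverse(5, 6)): [1, 0, 2, 3, 5, 7, 4, 6]
After 11 (rotate_left(5, 7, k=1)): [1, 0, 2, 3, 5, 4, 6, 7]

Answer: 6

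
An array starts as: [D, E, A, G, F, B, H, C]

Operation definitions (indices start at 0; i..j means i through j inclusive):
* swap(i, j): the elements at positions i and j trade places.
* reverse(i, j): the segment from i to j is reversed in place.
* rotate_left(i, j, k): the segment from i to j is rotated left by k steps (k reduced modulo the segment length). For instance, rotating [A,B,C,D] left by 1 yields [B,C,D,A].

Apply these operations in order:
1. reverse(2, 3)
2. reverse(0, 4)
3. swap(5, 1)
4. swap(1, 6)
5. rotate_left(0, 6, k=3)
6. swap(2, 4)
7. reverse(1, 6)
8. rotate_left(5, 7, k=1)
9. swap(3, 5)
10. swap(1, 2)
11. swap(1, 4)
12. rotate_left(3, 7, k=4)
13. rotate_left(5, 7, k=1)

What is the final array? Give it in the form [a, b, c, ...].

After 1 (reverse(2, 3)): [D, E, G, A, F, B, H, C]
After 2 (reverse(0, 4)): [F, A, G, E, D, B, H, C]
After 3 (swap(5, 1)): [F, B, G, E, D, A, H, C]
After 4 (swap(1, 6)): [F, H, G, E, D, A, B, C]
After 5 (rotate_left(0, 6, k=3)): [E, D, A, B, F, H, G, C]
After 6 (swap(2, 4)): [E, D, F, B, A, H, G, C]
After 7 (reverse(1, 6)): [E, G, H, A, B, F, D, C]
After 8 (rotate_left(5, 7, k=1)): [E, G, H, A, B, D, C, F]
After 9 (swap(3, 5)): [E, G, H, D, B, A, C, F]
After 10 (swap(1, 2)): [E, H, G, D, B, A, C, F]
After 11 (swap(1, 4)): [E, B, G, D, H, A, C, F]
After 12 (rotate_left(3, 7, k=4)): [E, B, G, F, D, H, A, C]
After 13 (rotate_left(5, 7, k=1)): [E, B, G, F, D, A, C, H]

Answer: [E, B, G, F, D, A, C, H]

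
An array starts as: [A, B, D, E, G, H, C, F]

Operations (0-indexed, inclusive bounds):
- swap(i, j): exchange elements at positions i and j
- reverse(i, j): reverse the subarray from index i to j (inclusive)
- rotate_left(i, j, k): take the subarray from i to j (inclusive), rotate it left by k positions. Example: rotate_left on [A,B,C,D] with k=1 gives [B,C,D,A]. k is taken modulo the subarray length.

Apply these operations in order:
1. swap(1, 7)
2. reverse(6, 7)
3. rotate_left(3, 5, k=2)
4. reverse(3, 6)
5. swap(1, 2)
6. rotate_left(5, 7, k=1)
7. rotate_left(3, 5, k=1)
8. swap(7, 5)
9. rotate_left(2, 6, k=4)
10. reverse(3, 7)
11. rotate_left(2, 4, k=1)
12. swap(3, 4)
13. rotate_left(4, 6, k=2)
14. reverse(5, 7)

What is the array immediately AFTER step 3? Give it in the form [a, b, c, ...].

Answer: [A, F, D, H, E, G, B, C]

Derivation:
After 1 (swap(1, 7)): [A, F, D, E, G, H, C, B]
After 2 (reverse(6, 7)): [A, F, D, E, G, H, B, C]
After 3 (rotate_left(3, 5, k=2)): [A, F, D, H, E, G, B, C]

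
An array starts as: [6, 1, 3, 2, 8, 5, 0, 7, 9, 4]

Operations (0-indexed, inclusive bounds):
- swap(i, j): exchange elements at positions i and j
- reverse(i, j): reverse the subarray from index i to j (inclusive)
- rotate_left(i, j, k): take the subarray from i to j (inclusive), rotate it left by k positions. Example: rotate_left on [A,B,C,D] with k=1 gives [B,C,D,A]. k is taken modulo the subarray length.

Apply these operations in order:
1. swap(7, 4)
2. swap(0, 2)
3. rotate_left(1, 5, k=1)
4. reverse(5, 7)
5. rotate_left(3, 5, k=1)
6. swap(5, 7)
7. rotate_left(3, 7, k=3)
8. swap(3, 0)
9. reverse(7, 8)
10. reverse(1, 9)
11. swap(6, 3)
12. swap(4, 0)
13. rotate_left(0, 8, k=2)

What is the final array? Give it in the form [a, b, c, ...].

After 1 (swap(7, 4)): [6, 1, 3, 2, 7, 5, 0, 8, 9, 4]
After 2 (swap(0, 2)): [3, 1, 6, 2, 7, 5, 0, 8, 9, 4]
After 3 (rotate_left(1, 5, k=1)): [3, 6, 2, 7, 5, 1, 0, 8, 9, 4]
After 4 (reverse(5, 7)): [3, 6, 2, 7, 5, 8, 0, 1, 9, 4]
After 5 (rotate_left(3, 5, k=1)): [3, 6, 2, 5, 8, 7, 0, 1, 9, 4]
After 6 (swap(5, 7)): [3, 6, 2, 5, 8, 1, 0, 7, 9, 4]
After 7 (rotate_left(3, 7, k=3)): [3, 6, 2, 0, 7, 5, 8, 1, 9, 4]
After 8 (swap(3, 0)): [0, 6, 2, 3, 7, 5, 8, 1, 9, 4]
After 9 (reverse(7, 8)): [0, 6, 2, 3, 7, 5, 8, 9, 1, 4]
After 10 (reverse(1, 9)): [0, 4, 1, 9, 8, 5, 7, 3, 2, 6]
After 11 (swap(6, 3)): [0, 4, 1, 7, 8, 5, 9, 3, 2, 6]
After 12 (swap(4, 0)): [8, 4, 1, 7, 0, 5, 9, 3, 2, 6]
After 13 (rotate_left(0, 8, k=2)): [1, 7, 0, 5, 9, 3, 2, 8, 4, 6]

Answer: [1, 7, 0, 5, 9, 3, 2, 8, 4, 6]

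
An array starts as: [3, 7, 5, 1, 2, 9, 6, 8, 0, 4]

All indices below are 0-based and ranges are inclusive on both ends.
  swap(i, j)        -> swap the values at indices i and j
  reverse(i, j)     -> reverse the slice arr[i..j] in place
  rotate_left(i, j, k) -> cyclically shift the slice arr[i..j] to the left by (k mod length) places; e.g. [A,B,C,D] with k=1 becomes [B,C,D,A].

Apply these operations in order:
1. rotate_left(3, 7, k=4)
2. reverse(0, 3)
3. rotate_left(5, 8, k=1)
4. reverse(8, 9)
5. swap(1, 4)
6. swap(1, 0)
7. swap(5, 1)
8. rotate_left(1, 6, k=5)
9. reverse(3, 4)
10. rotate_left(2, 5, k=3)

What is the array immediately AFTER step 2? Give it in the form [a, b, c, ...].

Answer: [8, 5, 7, 3, 1, 2, 9, 6, 0, 4]

Derivation:
After 1 (rotate_left(3, 7, k=4)): [3, 7, 5, 8, 1, 2, 9, 6, 0, 4]
After 2 (reverse(0, 3)): [8, 5, 7, 3, 1, 2, 9, 6, 0, 4]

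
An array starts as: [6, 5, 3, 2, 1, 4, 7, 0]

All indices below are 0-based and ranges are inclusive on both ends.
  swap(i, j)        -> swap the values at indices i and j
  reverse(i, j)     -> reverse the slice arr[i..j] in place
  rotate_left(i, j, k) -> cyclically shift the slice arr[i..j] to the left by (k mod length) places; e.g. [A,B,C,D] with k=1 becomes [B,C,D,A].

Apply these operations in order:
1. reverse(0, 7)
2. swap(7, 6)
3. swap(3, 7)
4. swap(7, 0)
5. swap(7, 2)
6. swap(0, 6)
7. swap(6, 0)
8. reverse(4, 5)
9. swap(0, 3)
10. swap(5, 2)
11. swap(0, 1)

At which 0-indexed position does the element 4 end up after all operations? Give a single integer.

Answer: 7

Derivation:
After 1 (reverse(0, 7)): [0, 7, 4, 1, 2, 3, 5, 6]
After 2 (swap(7, 6)): [0, 7, 4, 1, 2, 3, 6, 5]
After 3 (swap(3, 7)): [0, 7, 4, 5, 2, 3, 6, 1]
After 4 (swap(7, 0)): [1, 7, 4, 5, 2, 3, 6, 0]
After 5 (swap(7, 2)): [1, 7, 0, 5, 2, 3, 6, 4]
After 6 (swap(0, 6)): [6, 7, 0, 5, 2, 3, 1, 4]
After 7 (swap(6, 0)): [1, 7, 0, 5, 2, 3, 6, 4]
After 8 (reverse(4, 5)): [1, 7, 0, 5, 3, 2, 6, 4]
After 9 (swap(0, 3)): [5, 7, 0, 1, 3, 2, 6, 4]
After 10 (swap(5, 2)): [5, 7, 2, 1, 3, 0, 6, 4]
After 11 (swap(0, 1)): [7, 5, 2, 1, 3, 0, 6, 4]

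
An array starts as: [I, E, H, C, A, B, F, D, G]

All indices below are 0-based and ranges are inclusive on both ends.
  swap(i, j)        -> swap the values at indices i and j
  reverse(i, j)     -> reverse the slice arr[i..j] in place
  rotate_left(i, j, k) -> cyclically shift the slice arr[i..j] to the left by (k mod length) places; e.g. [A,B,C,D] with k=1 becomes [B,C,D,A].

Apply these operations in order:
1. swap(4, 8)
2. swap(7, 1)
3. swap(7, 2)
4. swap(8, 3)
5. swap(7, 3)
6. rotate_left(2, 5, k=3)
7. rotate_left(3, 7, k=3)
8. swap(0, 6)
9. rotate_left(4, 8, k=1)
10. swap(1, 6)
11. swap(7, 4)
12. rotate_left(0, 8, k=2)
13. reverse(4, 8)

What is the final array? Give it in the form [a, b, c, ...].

After 1 (swap(4, 8)): [I, E, H, C, G, B, F, D, A]
After 2 (swap(7, 1)): [I, D, H, C, G, B, F, E, A]
After 3 (swap(7, 2)): [I, D, E, C, G, B, F, H, A]
After 4 (swap(8, 3)): [I, D, E, A, G, B, F, H, C]
After 5 (swap(7, 3)): [I, D, E, H, G, B, F, A, C]
After 6 (rotate_left(2, 5, k=3)): [I, D, B, E, H, G, F, A, C]
After 7 (rotate_left(3, 7, k=3)): [I, D, B, F, A, E, H, G, C]
After 8 (swap(0, 6)): [H, D, B, F, A, E, I, G, C]
After 9 (rotate_left(4, 8, k=1)): [H, D, B, F, E, I, G, C, A]
After 10 (swap(1, 6)): [H, G, B, F, E, I, D, C, A]
After 11 (swap(7, 4)): [H, G, B, F, C, I, D, E, A]
After 12 (rotate_left(0, 8, k=2)): [B, F, C, I, D, E, A, H, G]
After 13 (reverse(4, 8)): [B, F, C, I, G, H, A, E, D]

Answer: [B, F, C, I, G, H, A, E, D]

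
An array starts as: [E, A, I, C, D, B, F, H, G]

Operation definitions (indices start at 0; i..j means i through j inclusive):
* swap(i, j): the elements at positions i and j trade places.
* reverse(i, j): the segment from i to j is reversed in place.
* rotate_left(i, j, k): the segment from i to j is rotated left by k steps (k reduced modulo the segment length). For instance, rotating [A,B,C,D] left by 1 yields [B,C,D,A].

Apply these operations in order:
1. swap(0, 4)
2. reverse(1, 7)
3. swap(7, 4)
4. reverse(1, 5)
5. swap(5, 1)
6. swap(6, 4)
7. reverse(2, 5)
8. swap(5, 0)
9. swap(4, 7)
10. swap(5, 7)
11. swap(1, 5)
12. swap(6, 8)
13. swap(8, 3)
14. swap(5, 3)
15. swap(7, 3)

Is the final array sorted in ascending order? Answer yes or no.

After 1 (swap(0, 4)): [D, A, I, C, E, B, F, H, G]
After 2 (reverse(1, 7)): [D, H, F, B, E, C, I, A, G]
After 3 (swap(7, 4)): [D, H, F, B, A, C, I, E, G]
After 4 (reverse(1, 5)): [D, C, A, B, F, H, I, E, G]
After 5 (swap(5, 1)): [D, H, A, B, F, C, I, E, G]
After 6 (swap(6, 4)): [D, H, A, B, I, C, F, E, G]
After 7 (reverse(2, 5)): [D, H, C, I, B, A, F, E, G]
After 8 (swap(5, 0)): [A, H, C, I, B, D, F, E, G]
After 9 (swap(4, 7)): [A, H, C, I, E, D, F, B, G]
After 10 (swap(5, 7)): [A, H, C, I, E, B, F, D, G]
After 11 (swap(1, 5)): [A, B, C, I, E, H, F, D, G]
After 12 (swap(6, 8)): [A, B, C, I, E, H, G, D, F]
After 13 (swap(8, 3)): [A, B, C, F, E, H, G, D, I]
After 14 (swap(5, 3)): [A, B, C, H, E, F, G, D, I]
After 15 (swap(7, 3)): [A, B, C, D, E, F, G, H, I]

Answer: yes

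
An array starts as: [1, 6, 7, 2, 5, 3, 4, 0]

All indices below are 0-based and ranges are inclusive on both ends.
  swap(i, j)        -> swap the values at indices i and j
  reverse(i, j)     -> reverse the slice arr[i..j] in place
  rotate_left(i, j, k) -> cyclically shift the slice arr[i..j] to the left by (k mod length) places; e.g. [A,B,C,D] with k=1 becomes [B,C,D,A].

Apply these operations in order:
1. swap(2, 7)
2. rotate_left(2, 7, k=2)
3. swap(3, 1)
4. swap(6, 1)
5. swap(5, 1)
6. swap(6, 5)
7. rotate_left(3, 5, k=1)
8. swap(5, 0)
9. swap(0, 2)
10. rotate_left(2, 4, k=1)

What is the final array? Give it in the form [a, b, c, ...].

Answer: [5, 7, 4, 3, 6, 1, 0, 2]

Derivation:
After 1 (swap(2, 7)): [1, 6, 0, 2, 5, 3, 4, 7]
After 2 (rotate_left(2, 7, k=2)): [1, 6, 5, 3, 4, 7, 0, 2]
After 3 (swap(3, 1)): [1, 3, 5, 6, 4, 7, 0, 2]
After 4 (swap(6, 1)): [1, 0, 5, 6, 4, 7, 3, 2]
After 5 (swap(5, 1)): [1, 7, 5, 6, 4, 0, 3, 2]
After 6 (swap(6, 5)): [1, 7, 5, 6, 4, 3, 0, 2]
After 7 (rotate_left(3, 5, k=1)): [1, 7, 5, 4, 3, 6, 0, 2]
After 8 (swap(5, 0)): [6, 7, 5, 4, 3, 1, 0, 2]
After 9 (swap(0, 2)): [5, 7, 6, 4, 3, 1, 0, 2]
After 10 (rotate_left(2, 4, k=1)): [5, 7, 4, 3, 6, 1, 0, 2]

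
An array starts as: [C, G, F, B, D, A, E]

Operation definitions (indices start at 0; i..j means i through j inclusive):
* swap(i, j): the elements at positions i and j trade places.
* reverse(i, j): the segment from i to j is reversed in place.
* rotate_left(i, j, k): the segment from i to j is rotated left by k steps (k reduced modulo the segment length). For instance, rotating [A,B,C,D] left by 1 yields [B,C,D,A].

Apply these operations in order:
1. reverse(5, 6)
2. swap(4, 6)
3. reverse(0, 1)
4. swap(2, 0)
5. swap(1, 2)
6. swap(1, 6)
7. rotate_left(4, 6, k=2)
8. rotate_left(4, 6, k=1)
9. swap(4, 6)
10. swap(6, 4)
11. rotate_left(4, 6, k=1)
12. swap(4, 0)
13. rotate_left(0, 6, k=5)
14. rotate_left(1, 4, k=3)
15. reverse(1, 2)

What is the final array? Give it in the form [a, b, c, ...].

Answer: [G, A, C, E, D, B, F]

Derivation:
After 1 (reverse(5, 6)): [C, G, F, B, D, E, A]
After 2 (swap(4, 6)): [C, G, F, B, A, E, D]
After 3 (reverse(0, 1)): [G, C, F, B, A, E, D]
After 4 (swap(2, 0)): [F, C, G, B, A, E, D]
After 5 (swap(1, 2)): [F, G, C, B, A, E, D]
After 6 (swap(1, 6)): [F, D, C, B, A, E, G]
After 7 (rotate_left(4, 6, k=2)): [F, D, C, B, G, A, E]
After 8 (rotate_left(4, 6, k=1)): [F, D, C, B, A, E, G]
After 9 (swap(4, 6)): [F, D, C, B, G, E, A]
After 10 (swap(6, 4)): [F, D, C, B, A, E, G]
After 11 (rotate_left(4, 6, k=1)): [F, D, C, B, E, G, A]
After 12 (swap(4, 0)): [E, D, C, B, F, G, A]
After 13 (rotate_left(0, 6, k=5)): [G, A, E, D, C, B, F]
After 14 (rotate_left(1, 4, k=3)): [G, C, A, E, D, B, F]
After 15 (reverse(1, 2)): [G, A, C, E, D, B, F]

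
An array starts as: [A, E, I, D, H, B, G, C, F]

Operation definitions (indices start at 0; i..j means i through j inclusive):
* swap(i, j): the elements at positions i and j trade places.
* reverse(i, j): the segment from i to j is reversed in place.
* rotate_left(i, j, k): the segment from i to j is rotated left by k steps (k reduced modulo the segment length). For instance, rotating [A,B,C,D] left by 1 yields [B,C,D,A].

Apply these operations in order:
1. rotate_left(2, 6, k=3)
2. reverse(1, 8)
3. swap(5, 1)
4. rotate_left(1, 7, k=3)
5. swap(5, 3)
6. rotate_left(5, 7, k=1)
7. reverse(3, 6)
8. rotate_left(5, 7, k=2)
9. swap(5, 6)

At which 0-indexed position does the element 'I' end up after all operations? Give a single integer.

Answer: 7

Derivation:
After 1 (rotate_left(2, 6, k=3)): [A, E, B, G, I, D, H, C, F]
After 2 (reverse(1, 8)): [A, F, C, H, D, I, G, B, E]
After 3 (swap(5, 1)): [A, I, C, H, D, F, G, B, E]
After 4 (rotate_left(1, 7, k=3)): [A, D, F, G, B, I, C, H, E]
After 5 (swap(5, 3)): [A, D, F, I, B, G, C, H, E]
After 6 (rotate_left(5, 7, k=1)): [A, D, F, I, B, C, H, G, E]
After 7 (reverse(3, 6)): [A, D, F, H, C, B, I, G, E]
After 8 (rotate_left(5, 7, k=2)): [A, D, F, H, C, G, B, I, E]
After 9 (swap(5, 6)): [A, D, F, H, C, B, G, I, E]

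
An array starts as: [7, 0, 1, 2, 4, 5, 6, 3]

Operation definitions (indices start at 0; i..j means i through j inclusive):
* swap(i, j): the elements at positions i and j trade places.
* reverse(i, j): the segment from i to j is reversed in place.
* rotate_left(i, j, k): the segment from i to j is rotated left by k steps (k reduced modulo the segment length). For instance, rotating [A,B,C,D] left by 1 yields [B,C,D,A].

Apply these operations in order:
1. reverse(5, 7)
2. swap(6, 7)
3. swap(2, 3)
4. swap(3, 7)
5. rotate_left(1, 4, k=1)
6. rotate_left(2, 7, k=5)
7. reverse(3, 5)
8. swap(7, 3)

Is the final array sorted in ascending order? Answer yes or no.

After 1 (reverse(5, 7)): [7, 0, 1, 2, 4, 3, 6, 5]
After 2 (swap(6, 7)): [7, 0, 1, 2, 4, 3, 5, 6]
After 3 (swap(2, 3)): [7, 0, 2, 1, 4, 3, 5, 6]
After 4 (swap(3, 7)): [7, 0, 2, 6, 4, 3, 5, 1]
After 5 (rotate_left(1, 4, k=1)): [7, 2, 6, 4, 0, 3, 5, 1]
After 6 (rotate_left(2, 7, k=5)): [7, 2, 1, 6, 4, 0, 3, 5]
After 7 (reverse(3, 5)): [7, 2, 1, 0, 4, 6, 3, 5]
After 8 (swap(7, 3)): [7, 2, 1, 5, 4, 6, 3, 0]

Answer: no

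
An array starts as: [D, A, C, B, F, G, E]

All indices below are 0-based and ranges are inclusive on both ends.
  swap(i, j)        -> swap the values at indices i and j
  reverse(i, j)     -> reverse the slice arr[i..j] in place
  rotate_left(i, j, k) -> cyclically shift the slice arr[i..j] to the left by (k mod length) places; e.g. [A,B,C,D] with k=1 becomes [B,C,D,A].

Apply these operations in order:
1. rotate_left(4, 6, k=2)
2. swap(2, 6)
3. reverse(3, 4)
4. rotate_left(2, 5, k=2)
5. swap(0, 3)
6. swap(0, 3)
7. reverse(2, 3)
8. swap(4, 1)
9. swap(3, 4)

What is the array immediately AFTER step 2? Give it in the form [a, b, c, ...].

After 1 (rotate_left(4, 6, k=2)): [D, A, C, B, E, F, G]
After 2 (swap(2, 6)): [D, A, G, B, E, F, C]

Answer: [D, A, G, B, E, F, C]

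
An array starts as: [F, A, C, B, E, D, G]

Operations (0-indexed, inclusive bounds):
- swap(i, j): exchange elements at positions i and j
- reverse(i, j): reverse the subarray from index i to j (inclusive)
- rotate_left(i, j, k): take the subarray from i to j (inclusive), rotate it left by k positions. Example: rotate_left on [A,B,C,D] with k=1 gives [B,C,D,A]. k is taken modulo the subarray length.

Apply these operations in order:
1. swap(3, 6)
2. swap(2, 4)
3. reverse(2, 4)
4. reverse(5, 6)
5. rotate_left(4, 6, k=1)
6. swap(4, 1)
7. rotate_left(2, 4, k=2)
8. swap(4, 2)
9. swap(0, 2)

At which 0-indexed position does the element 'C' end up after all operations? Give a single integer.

After 1 (swap(3, 6)): [F, A, C, G, E, D, B]
After 2 (swap(2, 4)): [F, A, E, G, C, D, B]
After 3 (reverse(2, 4)): [F, A, C, G, E, D, B]
After 4 (reverse(5, 6)): [F, A, C, G, E, B, D]
After 5 (rotate_left(4, 6, k=1)): [F, A, C, G, B, D, E]
After 6 (swap(4, 1)): [F, B, C, G, A, D, E]
After 7 (rotate_left(2, 4, k=2)): [F, B, A, C, G, D, E]
After 8 (swap(4, 2)): [F, B, G, C, A, D, E]
After 9 (swap(0, 2)): [G, B, F, C, A, D, E]

Answer: 3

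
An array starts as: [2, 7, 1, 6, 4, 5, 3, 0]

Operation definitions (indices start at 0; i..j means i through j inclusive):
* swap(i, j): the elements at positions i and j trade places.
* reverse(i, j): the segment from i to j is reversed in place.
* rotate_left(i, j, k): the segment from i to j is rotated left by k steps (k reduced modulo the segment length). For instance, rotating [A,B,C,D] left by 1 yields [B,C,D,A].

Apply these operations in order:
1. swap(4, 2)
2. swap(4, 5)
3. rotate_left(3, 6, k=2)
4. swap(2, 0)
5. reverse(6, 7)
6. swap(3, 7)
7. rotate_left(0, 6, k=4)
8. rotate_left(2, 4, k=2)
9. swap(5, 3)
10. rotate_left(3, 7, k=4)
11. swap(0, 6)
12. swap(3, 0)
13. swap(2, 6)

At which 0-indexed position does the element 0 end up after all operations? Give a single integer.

After 1 (swap(4, 2)): [2, 7, 4, 6, 1, 5, 3, 0]
After 2 (swap(4, 5)): [2, 7, 4, 6, 5, 1, 3, 0]
After 3 (rotate_left(3, 6, k=2)): [2, 7, 4, 1, 3, 6, 5, 0]
After 4 (swap(2, 0)): [4, 7, 2, 1, 3, 6, 5, 0]
After 5 (reverse(6, 7)): [4, 7, 2, 1, 3, 6, 0, 5]
After 6 (swap(3, 7)): [4, 7, 2, 5, 3, 6, 0, 1]
After 7 (rotate_left(0, 6, k=4)): [3, 6, 0, 4, 7, 2, 5, 1]
After 8 (rotate_left(2, 4, k=2)): [3, 6, 7, 0, 4, 2, 5, 1]
After 9 (swap(5, 3)): [3, 6, 7, 2, 4, 0, 5, 1]
After 10 (rotate_left(3, 7, k=4)): [3, 6, 7, 1, 2, 4, 0, 5]
After 11 (swap(0, 6)): [0, 6, 7, 1, 2, 4, 3, 5]
After 12 (swap(3, 0)): [1, 6, 7, 0, 2, 4, 3, 5]
After 13 (swap(2, 6)): [1, 6, 3, 0, 2, 4, 7, 5]

Answer: 3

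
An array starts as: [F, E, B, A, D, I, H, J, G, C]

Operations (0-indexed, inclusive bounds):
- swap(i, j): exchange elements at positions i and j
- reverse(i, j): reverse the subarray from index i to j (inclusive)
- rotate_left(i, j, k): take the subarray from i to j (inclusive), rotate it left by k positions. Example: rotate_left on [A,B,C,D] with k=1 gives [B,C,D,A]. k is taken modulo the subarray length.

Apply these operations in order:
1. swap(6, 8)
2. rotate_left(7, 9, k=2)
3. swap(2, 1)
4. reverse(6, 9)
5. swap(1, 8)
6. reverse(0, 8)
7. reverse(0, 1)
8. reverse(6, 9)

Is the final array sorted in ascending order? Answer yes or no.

Answer: no

Derivation:
After 1 (swap(6, 8)): [F, E, B, A, D, I, G, J, H, C]
After 2 (rotate_left(7, 9, k=2)): [F, E, B, A, D, I, G, C, J, H]
After 3 (swap(2, 1)): [F, B, E, A, D, I, G, C, J, H]
After 4 (reverse(6, 9)): [F, B, E, A, D, I, H, J, C, G]
After 5 (swap(1, 8)): [F, C, E, A, D, I, H, J, B, G]
After 6 (reverse(0, 8)): [B, J, H, I, D, A, E, C, F, G]
After 7 (reverse(0, 1)): [J, B, H, I, D, A, E, C, F, G]
After 8 (reverse(6, 9)): [J, B, H, I, D, A, G, F, C, E]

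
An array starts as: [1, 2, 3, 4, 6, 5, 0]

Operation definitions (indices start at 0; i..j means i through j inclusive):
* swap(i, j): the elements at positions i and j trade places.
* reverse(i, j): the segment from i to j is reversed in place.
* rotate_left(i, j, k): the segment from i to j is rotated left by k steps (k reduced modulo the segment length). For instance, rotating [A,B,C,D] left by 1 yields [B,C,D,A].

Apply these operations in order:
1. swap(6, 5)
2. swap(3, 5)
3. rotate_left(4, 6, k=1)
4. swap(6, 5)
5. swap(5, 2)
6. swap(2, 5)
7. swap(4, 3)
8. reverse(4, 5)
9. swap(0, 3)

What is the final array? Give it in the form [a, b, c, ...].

After 1 (swap(6, 5)): [1, 2, 3, 4, 6, 0, 5]
After 2 (swap(3, 5)): [1, 2, 3, 0, 6, 4, 5]
After 3 (rotate_left(4, 6, k=1)): [1, 2, 3, 0, 4, 5, 6]
After 4 (swap(6, 5)): [1, 2, 3, 0, 4, 6, 5]
After 5 (swap(5, 2)): [1, 2, 6, 0, 4, 3, 5]
After 6 (swap(2, 5)): [1, 2, 3, 0, 4, 6, 5]
After 7 (swap(4, 3)): [1, 2, 3, 4, 0, 6, 5]
After 8 (reverse(4, 5)): [1, 2, 3, 4, 6, 0, 5]
After 9 (swap(0, 3)): [4, 2, 3, 1, 6, 0, 5]

Answer: [4, 2, 3, 1, 6, 0, 5]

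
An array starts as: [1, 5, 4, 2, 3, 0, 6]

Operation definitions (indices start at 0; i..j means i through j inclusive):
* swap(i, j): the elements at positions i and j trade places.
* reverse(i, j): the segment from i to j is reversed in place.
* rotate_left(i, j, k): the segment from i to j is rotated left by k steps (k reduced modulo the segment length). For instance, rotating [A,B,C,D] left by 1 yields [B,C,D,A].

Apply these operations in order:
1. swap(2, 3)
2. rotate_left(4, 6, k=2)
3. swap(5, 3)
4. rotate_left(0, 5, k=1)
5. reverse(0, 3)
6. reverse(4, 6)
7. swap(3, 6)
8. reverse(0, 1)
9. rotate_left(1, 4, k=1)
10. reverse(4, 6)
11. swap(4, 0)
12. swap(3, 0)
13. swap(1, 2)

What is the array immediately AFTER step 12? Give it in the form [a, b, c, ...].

Answer: [0, 2, 4, 5, 3, 1, 6]

Derivation:
After 1 (swap(2, 3)): [1, 5, 2, 4, 3, 0, 6]
After 2 (rotate_left(4, 6, k=2)): [1, 5, 2, 4, 6, 3, 0]
After 3 (swap(5, 3)): [1, 5, 2, 3, 6, 4, 0]
After 4 (rotate_left(0, 5, k=1)): [5, 2, 3, 6, 4, 1, 0]
After 5 (reverse(0, 3)): [6, 3, 2, 5, 4, 1, 0]
After 6 (reverse(4, 6)): [6, 3, 2, 5, 0, 1, 4]
After 7 (swap(3, 6)): [6, 3, 2, 4, 0, 1, 5]
After 8 (reverse(0, 1)): [3, 6, 2, 4, 0, 1, 5]
After 9 (rotate_left(1, 4, k=1)): [3, 2, 4, 0, 6, 1, 5]
After 10 (reverse(4, 6)): [3, 2, 4, 0, 5, 1, 6]
After 11 (swap(4, 0)): [5, 2, 4, 0, 3, 1, 6]
After 12 (swap(3, 0)): [0, 2, 4, 5, 3, 1, 6]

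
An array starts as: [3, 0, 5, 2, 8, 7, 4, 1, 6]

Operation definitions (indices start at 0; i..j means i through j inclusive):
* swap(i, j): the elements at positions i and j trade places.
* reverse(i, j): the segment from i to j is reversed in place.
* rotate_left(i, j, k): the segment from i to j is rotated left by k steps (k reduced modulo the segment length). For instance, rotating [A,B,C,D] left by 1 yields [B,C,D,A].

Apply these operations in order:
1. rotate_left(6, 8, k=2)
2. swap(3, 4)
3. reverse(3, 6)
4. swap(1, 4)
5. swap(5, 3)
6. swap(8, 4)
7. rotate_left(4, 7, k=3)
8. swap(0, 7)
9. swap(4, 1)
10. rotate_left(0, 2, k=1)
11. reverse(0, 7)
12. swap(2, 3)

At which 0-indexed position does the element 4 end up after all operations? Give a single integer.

After 1 (rotate_left(6, 8, k=2)): [3, 0, 5, 2, 8, 7, 6, 4, 1]
After 2 (swap(3, 4)): [3, 0, 5, 8, 2, 7, 6, 4, 1]
After 3 (reverse(3, 6)): [3, 0, 5, 6, 7, 2, 8, 4, 1]
After 4 (swap(1, 4)): [3, 7, 5, 6, 0, 2, 8, 4, 1]
After 5 (swap(5, 3)): [3, 7, 5, 2, 0, 6, 8, 4, 1]
After 6 (swap(8, 4)): [3, 7, 5, 2, 1, 6, 8, 4, 0]
After 7 (rotate_left(4, 7, k=3)): [3, 7, 5, 2, 4, 1, 6, 8, 0]
After 8 (swap(0, 7)): [8, 7, 5, 2, 4, 1, 6, 3, 0]
After 9 (swap(4, 1)): [8, 4, 5, 2, 7, 1, 6, 3, 0]
After 10 (rotate_left(0, 2, k=1)): [4, 5, 8, 2, 7, 1, 6, 3, 0]
After 11 (reverse(0, 7)): [3, 6, 1, 7, 2, 8, 5, 4, 0]
After 12 (swap(2, 3)): [3, 6, 7, 1, 2, 8, 5, 4, 0]

Answer: 7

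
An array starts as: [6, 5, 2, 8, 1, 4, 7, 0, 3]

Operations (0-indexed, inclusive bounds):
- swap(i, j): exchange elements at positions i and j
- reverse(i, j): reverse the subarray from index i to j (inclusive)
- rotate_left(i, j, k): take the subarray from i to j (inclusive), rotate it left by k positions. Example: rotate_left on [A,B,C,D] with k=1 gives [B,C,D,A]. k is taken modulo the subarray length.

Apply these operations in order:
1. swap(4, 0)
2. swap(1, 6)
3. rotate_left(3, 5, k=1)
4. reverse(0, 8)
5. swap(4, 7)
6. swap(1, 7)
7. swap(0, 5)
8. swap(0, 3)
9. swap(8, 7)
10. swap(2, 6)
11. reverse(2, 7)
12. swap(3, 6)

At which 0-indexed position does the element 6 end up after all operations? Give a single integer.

After 1 (swap(4, 0)): [1, 5, 2, 8, 6, 4, 7, 0, 3]
After 2 (swap(1, 6)): [1, 7, 2, 8, 6, 4, 5, 0, 3]
After 3 (rotate_left(3, 5, k=1)): [1, 7, 2, 6, 4, 8, 5, 0, 3]
After 4 (reverse(0, 8)): [3, 0, 5, 8, 4, 6, 2, 7, 1]
After 5 (swap(4, 7)): [3, 0, 5, 8, 7, 6, 2, 4, 1]
After 6 (swap(1, 7)): [3, 4, 5, 8, 7, 6, 2, 0, 1]
After 7 (swap(0, 5)): [6, 4, 5, 8, 7, 3, 2, 0, 1]
After 8 (swap(0, 3)): [8, 4, 5, 6, 7, 3, 2, 0, 1]
After 9 (swap(8, 7)): [8, 4, 5, 6, 7, 3, 2, 1, 0]
After 10 (swap(2, 6)): [8, 4, 2, 6, 7, 3, 5, 1, 0]
After 11 (reverse(2, 7)): [8, 4, 1, 5, 3, 7, 6, 2, 0]
After 12 (swap(3, 6)): [8, 4, 1, 6, 3, 7, 5, 2, 0]

Answer: 3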